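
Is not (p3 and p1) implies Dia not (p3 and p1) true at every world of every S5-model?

Tableau for the negation not (not (p3 and p1) implies Dia not (p3 and p1)):
1. not (not (p3 and p1) implies Dia not (p3 and p1)), w0
2. not (p3 and p1), w0
3. not Dia not (p3 and p1), w0
4. p3 and p1, w0
5. p3, w0
6. p1, w0
7. not p1, w0
Accessibility: w0Rw0
Branch closes: p1 and not p1 both at w0.
Every branch of the negation's tableau closes; the branch above is one of them.

Yes, valid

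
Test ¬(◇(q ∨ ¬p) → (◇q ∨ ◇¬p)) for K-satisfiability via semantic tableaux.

1. ¬(◇(q ∨ ¬p) → (◇q ∨ ◇¬p)), 0
2. ◇(q ∨ ¬p), 0
3. ¬(◇q ∨ ◇¬p), 0
4. ¬◇q, 0
5. ¬◇¬p, 0
6. q ∨ ¬p, 1
7. ¬q, 1
8. p, 1
9. ¬p, 1
Accessibility: 0R1
Branch closes: p and ¬p both at 1.
Every branch closes; the branch above is one of them.

Unsatisfiable (every branch closes)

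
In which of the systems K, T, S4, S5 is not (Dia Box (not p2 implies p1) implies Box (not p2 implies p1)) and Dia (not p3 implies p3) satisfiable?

S5-tableau for the formula:
1. not (Dia Box (not p2 implies p1) implies Box (not p2 implies p1)) and Dia (not p3 implies p3), u
2. not (Dia Box (not p2 implies p1) implies Box (not p2 implies p1)), u
3. Dia (not p3 implies p3), u
4. Dia Box (not p2 implies p1), u
5. not Box (not p2 implies p1), u
6. not p3 implies p3, v
7. p3, v
8. Box (not p2 implies p1), w
9. not p2 implies p1, u
10. not p2 implies p1, v
11. not p2 implies p1, w
12. p1, u
13. p1, v
14. p1, w
15. not (not p2 implies p1), x
16. not p2, x
17. not p1, x
18. not p2 implies p1, x
19. p1, x
Accessibility: uRu, uRv, uRw, uRx, vRu, vRv, vRw, vRx, wRu, wRv, wRw, wRx, xRu, xRv, xRw, xRx
Branch closes: p1 and not p1 both at x.
Every branch closes (one shown): unsatisfiable in S5.
S4-tableau for the formula:
1. not (Dia Box (not p2 implies p1) implies Box (not p2 implies p1)) and Dia (not p3 implies p3), u
2. not (Dia Box (not p2 implies p1) implies Box (not p2 implies p1)), u
3. Dia (not p3 implies p3), u
4. Dia Box (not p2 implies p1), u
5. not Box (not p2 implies p1), u
6. not p3 implies p3, v
7. p3, v
8. Box (not p2 implies p1), w
9. not p2 implies p1, w
10. p1, w
11. not (not p2 implies p1), x
12. not p2, x
13. not p1, x
Accessibility: uRu, uRv, uRw, uRx, vRv, wRw, xRx
Complete open branch: satisfiable in S4, hence also in K, T (this S4-model is also a K-model and a T-model).

K, T, S4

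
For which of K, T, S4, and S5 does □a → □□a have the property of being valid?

S4, S5

T-tableau for the negation ¬(□a → □□a):
1. ¬(□a → □□a), u
2. □a, u
3. ¬□□a, u
4. a, u
5. ¬□a, v
6. a, v
7. ¬a, w
Accessibility: uRu, uRv, vRv, vRw, wRw
Complete open branch: countermodel on a T-frame, so not valid in T, nor in K (the same frame is also a K-frame).
S4-tableau for the negation ¬(□a → □□a):
1. ¬(□a → □□a), u
2. □a, u
3. ¬□□a, u
4. a, u
5. ¬□a, v
6. a, v
7. ¬a, w
8. a, w
Accessibility: uRu, uRv, uRw, vRv, vRw, wRw
Branch closes: a and ¬a both at w.
Every branch closes (one shown): valid in S4, hence also in S5 (every theorem of S4 is a theorem of S5).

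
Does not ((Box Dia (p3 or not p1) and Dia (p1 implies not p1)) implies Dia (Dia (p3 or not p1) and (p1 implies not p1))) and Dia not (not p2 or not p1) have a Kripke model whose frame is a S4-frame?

1. not ((Box Dia (p3 or not p1) and Dia (p1 implies not p1)) implies Dia (Dia (p3 or not p1) and (p1 implies not p1))) and Dia not (not p2 or not p1), 0
2. not ((Box Dia (p3 or not p1) and Dia (p1 implies not p1)) implies Dia (Dia (p3 or not p1) and (p1 implies not p1))), 0
3. Dia not (not p2 or not p1), 0
4. Box Dia (p3 or not p1) and Dia (p1 implies not p1), 0
5. not Dia (Dia (p3 or not p1) and (p1 implies not p1)), 0
6. Box Dia (p3 or not p1), 0
7. Dia (p1 implies not p1), 0
8. not (Dia (p3 or not p1) and (p1 implies not p1)), 0
9. Dia (p3 or not p1), 0
10. not Dia (p3 or not p1), 0
11. not (p3 or not p1), 0
12. not p3, 0
13. p1, 0
14. not (not p2 or not p1), 1
15. p2, 1
16. p1, 1
17. not (Dia (p3 or not p1) and (p1 implies not p1)), 1
18. Dia (p3 or not p1), 1
19. not (p3 or not p1), 1
20. not p3, 1
21. not (p1 implies not p1), 1
22. p1 implies not p1, 2
23. not (Dia (p3 or not p1) and (p1 implies not p1)), 2
24. Dia (p3 or not p1), 2
25. not (p3 or not p1), 2
26. not p3, 2
27. p1, 2
28. not p1, 2
Accessibility: 0R0, 0R1, 0R2, 1R1, 2R2
Branch closes: p1 and not p1 both at 2.
All branches of the tableau close; one closing branch shown above.

Unsatisfiable (every branch closes)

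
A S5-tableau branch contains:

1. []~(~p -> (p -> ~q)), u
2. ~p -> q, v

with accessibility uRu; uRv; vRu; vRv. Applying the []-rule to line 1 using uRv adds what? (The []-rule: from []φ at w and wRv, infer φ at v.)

~(~p -> (p -> ~q)), v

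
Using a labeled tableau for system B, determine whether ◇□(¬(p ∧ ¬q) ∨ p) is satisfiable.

Satisfiable

1. ◇□(¬(p ∧ ¬q) ∨ p), 0
2. □(¬(p ∧ ¬q) ∨ p), 1
3. ¬(p ∧ ¬q) ∨ p, 0
4. ¬(p ∧ ¬q) ∨ p, 1
5. p, 0
6. p, 1
Accessibility: 0R0, 0R1, 1R0, 1R1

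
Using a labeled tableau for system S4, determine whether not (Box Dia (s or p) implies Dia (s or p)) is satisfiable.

1. not (Box Dia (s or p) implies Dia (s or p)), w0
2. Box Dia (s or p), w0
3. not Dia (s or p), w0
4. Dia (s or p), w0
5. not (s or p), w0
6. not s, w0
7. not p, w0
8. s or p, w1
9. Dia (s or p), w1
10. not (s or p), w1
11. not s, w1
12. not p, w1
13. p, w1
Accessibility: w0Rw0, w0Rw1, w1Rw1
Branch closes: p and not p both at w1.
All branches of the tableau close; one closing branch shown above.

Unsatisfiable (every branch closes)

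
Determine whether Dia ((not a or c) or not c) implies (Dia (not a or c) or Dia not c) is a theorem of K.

Tableau for the negation not (Dia ((not a or c) or not c) implies (Dia (not a or c) or Dia not c)):
1. not (Dia ((not a or c) or not c) implies (Dia (not a or c) or Dia not c)), w0
2. Dia ((not a or c) or not c), w0
3. not (Dia (not a or c) or Dia not c), w0
4. not Dia (not a or c), w0
5. not Dia not c, w0
6. (not a or c) or not c, w1
7. not (not a or c), w1
8. a, w1
9. not c, w1
10. c, w1
Accessibility: w0Rw1
Branch closes: c and not c both at w1.
All branches of the negation close; one closing branch shown above.

Valid in K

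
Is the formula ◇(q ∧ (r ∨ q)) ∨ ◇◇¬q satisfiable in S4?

1. ◇(q ∧ (r ∨ q)) ∨ ◇◇¬q, 0
2. ◇◇¬q, 0
3. ◇¬q, 1
4. ¬q, 2
Accessibility: 0R0, 0R1, 0R2, 1R1, 1R2, 2R2

Yes, satisfiable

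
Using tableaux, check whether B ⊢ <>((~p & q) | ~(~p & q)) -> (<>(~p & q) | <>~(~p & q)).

Valid

Tableau for the negation ~(<>((~p & q) | ~(~p & q)) -> (<>(~p & q) | <>~(~p & q))):
1. ~(<>((~p & q) | ~(~p & q)) -> (<>(~p & q) | <>~(~p & q))), 0
2. <>((~p & q) | ~(~p & q)), 0
3. ~(<>(~p & q) | <>~(~p & q)), 0
4. ~<>(~p & q), 0
5. ~<>~(~p & q), 0
6. ~(~p & q), 0
7. ~p & q, 0
8. ~p, 0
9. q, 0
10. ~q, 0
Accessibility: 0R0
Branch closes: q and ~q both at 0.
All branches of the negation close; one closing branch shown above.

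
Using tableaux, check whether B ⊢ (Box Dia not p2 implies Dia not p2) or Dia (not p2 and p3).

Tableau for the negation not ((Box Dia not p2 implies Dia not p2) or Dia (not p2 and p3)):
1. not ((Box Dia not p2 implies Dia not p2) or Dia (not p2 and p3)), w0
2. not (Box Dia not p2 implies Dia not p2), w0
3. not Dia (not p2 and p3), w0
4. Box Dia not p2, w0
5. not Dia not p2, w0
6. not (not p2 and p3), w0
7. Dia not p2, w0
8. p2, w0
9. not p3, w0
10. not p2, w1
11. not (not p2 and p3), w1
12. Dia not p2, w1
13. p2, w1
Accessibility: w0Rw0, w0Rw1, w1Rw0, w1Rw1
Branch closes: p2 and not p2 both at w1.
Every branch of the negation's tableau closes; the branch above is one of them.

Valid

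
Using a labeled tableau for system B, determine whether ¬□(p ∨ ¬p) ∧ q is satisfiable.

1. ¬□(p ∨ ¬p) ∧ q, 0
2. ¬□(p ∨ ¬p), 0
3. q, 0
4. ¬(p ∨ ¬p), 1
5. ¬p, 1
6. p, 1
Accessibility: 0R0, 0R1, 1R0, 1R1
Branch closes: p and ¬p both at 1.
All branches of the tableau close; one closing branch shown above.

Unsatisfiable (every branch closes)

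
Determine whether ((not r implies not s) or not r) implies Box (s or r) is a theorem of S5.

No, not valid

Tableau for the negation not (((not r implies not s) or not r) implies Box (s or r)):
1. not (((not r implies not s) or not r) implies Box (s or r)), w0
2. (not r implies not s) or not r, w0
3. not Box (s or r), w0
4. not r, w0
5. not (s or r), w1
6. not s, w1
7. not r, w1
Accessibility: w0Rw0, w0Rw1, w1Rw0, w1Rw1
The negation has an open branch (countermodel exists).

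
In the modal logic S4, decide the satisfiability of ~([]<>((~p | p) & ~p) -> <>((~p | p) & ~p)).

1. ~([]<>((~p | p) & ~p) -> <>((~p | p) & ~p)), u
2. []<>((~p | p) & ~p), u
3. ~<>((~p | p) & ~p), u
4. <>((~p | p) & ~p), u
5. ~((~p | p) & ~p), u
6. p, u
7. (~p | p) & ~p, v
8. ~p | p, v
9. ~p, v
10. <>((~p | p) & ~p), v
11. ~((~p | p) & ~p), v
12. ~(~p | p), v
13. p, v
Accessibility: uRu, uRv, vRv
Branch closes: p and ~p both at v.
(One branch shown.) All branches close.

Unsatisfiable (every branch closes)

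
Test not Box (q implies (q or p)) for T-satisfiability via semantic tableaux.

1. not Box (q implies (q or p)), w0
2. not (q implies (q or p)), w1
3. q, w1
4. not (q or p), w1
5. not q, w1
6. not p, w1
Accessibility: w0Rw0, w0Rw1, w1Rw1
Branch closes: q and not q both at w1.
(One branch shown.) All branches close.

No, unsatisfiable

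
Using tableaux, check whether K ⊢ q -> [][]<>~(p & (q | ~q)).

Invalid (countermodel exists)

Tableau for the negation ~(q -> [][]<>~(p & (q | ~q))):
1. ~(q -> [][]<>~(p & (q | ~q))), 0
2. q, 0
3. ~[][]<>~(p & (q | ~q)), 0
4. ~[]<>~(p & (q | ~q)), 1
5. ~<>~(p & (q | ~q)), 2
Accessibility: 0R1, 1R2
The negation has an open branch (countermodel exists).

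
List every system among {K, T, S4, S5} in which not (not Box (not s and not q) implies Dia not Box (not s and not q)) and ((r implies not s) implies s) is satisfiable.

T-tableau for the formula:
1. not (not Box (not s and not q) implies Dia not Box (not s and not q)) and ((r implies not s) implies s), 0
2. not (not Box (not s and not q) implies Dia not Box (not s and not q)), 0
3. (r implies not s) implies s, 0
4. not Box (not s and not q), 0
5. not Dia not Box (not s and not q), 0
6. Box (not s and not q), 0
7. not s and not q, 0
8. not s, 0
9. not q, 0
10. not (r implies not s), 0
11. r, 0
12. s, 0
Accessibility: 0R0
Branch closes: s and not s both at 0.
Every branch closes (one shown): unsatisfiable in T, hence also in S4, S5 (every S4/S5-frame is a T-frame).
K-tableau for the formula:
1. not (not Box (not s and not q) implies Dia not Box (not s and not q)) and ((r implies not s) implies s), 0
2. not (not Box (not s and not q) implies Dia not Box (not s and not q)), 0
3. (r implies not s) implies s, 0
4. not Box (not s and not q), 0
5. not Dia not Box (not s and not q), 0
6. s, 0
7. not (not s and not q), 1
8. Box (not s and not q), 1
9. q, 1
Accessibility: 0R1
Complete open branch: satisfiable in K.

K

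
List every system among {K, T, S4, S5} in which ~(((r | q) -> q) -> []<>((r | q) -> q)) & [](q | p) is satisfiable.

K, T, S4

S4-tableau for the formula:
1. ~(((r | q) -> q) -> []<>((r | q) -> q)) & [](q | p), w0
2. ~(((r | q) -> q) -> []<>((r | q) -> q)), w0
3. [](q | p), w0
4. (r | q) -> q, w0
5. ~[]<>((r | q) -> q), w0
6. q | p, w0
7. q, w0
8. p, w0
9. ~<>((r | q) -> q), w1
10. q | p, w1
11. ~((r | q) -> q), w1
12. r | q, w1
13. ~q, w1
14. p, w1
15. r, w1
Accessibility: w0Rw0, w0Rw1, w1Rw1
Complete open branch: satisfiable in S4, hence also in K, T (this S4-model is also a K-model and a T-model).
S5-tableau for the formula:
1. ~(((r | q) -> q) -> []<>((r | q) -> q)) & [](q | p), w0
2. ~(((r | q) -> q) -> []<>((r | q) -> q)), w0
3. [](q | p), w0
4. (r | q) -> q, w0
5. ~[]<>((r | q) -> q), w0
6. q | p, w0
7. ~(r | q), w0
8. ~r, w0
9. ~q, w0
10. p, w0
11. ~<>((r | q) -> q), w1
12. q | p, w1
13. ~((r | q) -> q), w0
14. r | q, w0
15. ~((r | q) -> q), w1
16. r | q, w1
17. ~q, w1
18. p, w1
19. q, w0
Accessibility: w0Rw0, w0Rw1, w1Rw0, w1Rw1
Branch closes: q and ~q both at w0.
Every branch closes (one shown): unsatisfiable in S5.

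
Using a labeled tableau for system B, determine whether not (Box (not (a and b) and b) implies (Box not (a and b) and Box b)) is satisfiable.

1. not (Box (not (a and b) and b) implies (Box not (a and b) and Box b)), w0
2. Box (not (a and b) and b), w0   [neg-implies-rule on 1]
3. not (Box not (a and b) and Box b), w0   [neg-implies-rule on 1]
4. not (a and b) and b, w0   [Box-rule on 2 via w0Rw0]
5. not (a and b), w0   [and-rule on 4]
6. b, w0   [and-rule on 4]
7. not Box not (a and b), w0   [neg-and-rule on 3 (branches; this branch)]
8. not a, w0   [neg-and-rule on 5 (branches; this branch)]
9. a and b, w1   [neg-Box-rule on 7: fresh world w1, w0Rw1]
10. a, w1   [and-rule on 9]
11. b, w1   [and-rule on 9]
12. not (a and b) and b, w1   [Box-rule on 2 via w0Rw1]
13. not (a and b), w1   [and-rule on 12]
14. not b, w1   [neg-and-rule on 13 (branches; this branch)]
Accessibility: w0Rw0, w0Rw1, w1Rw0, w1Rw1
Branch closes: b and not b both at w1.
All branches of the tableau close; one closing branch shown above.

No, unsatisfiable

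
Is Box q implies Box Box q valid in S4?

Tableau for the negation not (Box q implies Box Box q):
1. not (Box q implies Box Box q), u
2. Box q, u   [neg-implies-rule on 1]
3. not Box Box q, u   [neg-implies-rule on 1]
4. q, u   [Box-rule on 2 via uRu]
5. not Box q, v   [neg-Box-rule on 3: fresh world v, uRv]
6. q, v   [Box-rule on 2 via uRv]
7. not q, w   [neg-Box-rule on 5: fresh world w, vRw]
8. q, w   [Box-rule on 2 via uRw]
Accessibility: uRu, uRv, uRw, vRv, vRw, wRw
Branch closes: q and not q both at w.
Every branch of the negation's tableau closes; the branch above is one of them.

Yes, valid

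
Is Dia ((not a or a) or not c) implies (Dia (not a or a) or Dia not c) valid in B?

Tableau for the negation not (Dia ((not a or a) or not c) implies (Dia (not a or a) or Dia not c)):
1. not (Dia ((not a or a) or not c) implies (Dia (not a or a) or Dia not c)), 0
2. Dia ((not a or a) or not c), 0   [neg-implies-rule on 1]
3. not (Dia (not a or a) or Dia not c), 0   [neg-implies-rule on 1]
4. not Dia (not a or a), 0   [neg-or-rule on 3]
5. not Dia not c, 0   [neg-or-rule on 3]
6. not (not a or a), 0   [neg-Dia-rule on 4 via 0R0]
7. a, 0   [neg-or-rule on 6]
8. not a, 0   [neg-or-rule on 6]
Accessibility: 0R0
Branch closes: a and not a both at 0.
All branches of the negation close; one closing branch shown above.

Valid in B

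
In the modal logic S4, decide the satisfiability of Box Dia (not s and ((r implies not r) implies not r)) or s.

Satisfiable (open branch found)

1. Box Dia (not s and ((r implies not r) implies not r)) or s, 0
2. s, 0
Accessibility: 0R0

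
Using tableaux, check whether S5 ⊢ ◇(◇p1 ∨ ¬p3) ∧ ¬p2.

Tableau for the negation ¬(◇(◇p1 ∨ ¬p3) ∧ ¬p2):
1. ¬(◇(◇p1 ∨ ¬p3) ∧ ¬p2), 0
2. p2, 0   [¬∧-rule on 1 (branches; this branch)]
Accessibility: 0R0
The negation has an open branch (countermodel exists).

Not valid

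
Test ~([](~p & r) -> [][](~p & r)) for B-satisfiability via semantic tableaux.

Satisfiable

1. ~([](~p & r) -> [][](~p & r)), w0
2. [](~p & r), w0   [~->-rule on 1]
3. ~[][](~p & r), w0   [~->-rule on 1]
4. ~p & r, w0   [[]-rule on 2 via w0Rw0]
5. ~p, w0   [&-rule on 4]
6. r, w0   [&-rule on 4]
7. ~[](~p & r), w1   [~[]-rule on 3: fresh world w1, w0Rw1]
8. ~p & r, w1   [[]-rule on 2 via w0Rw1]
9. ~p, w1   [&-rule on 8]
10. r, w1   [&-rule on 8]
11. ~(~p & r), w2   [~[]-rule on 7: fresh world w2, w1Rw2]
12. ~r, w2   [~&-rule on 11 (branches; this branch)]
Accessibility: w0Rw0, w0Rw1, w1Rw0, w1Rw1, w1Rw2, w2Rw1, w2Rw2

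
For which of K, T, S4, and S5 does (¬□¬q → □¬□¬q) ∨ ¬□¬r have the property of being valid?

S5

S5-tableau for the negation ¬((¬□¬q → □¬□¬q) ∨ ¬□¬r):
1. ¬((¬□¬q → □¬□¬q) ∨ ¬□¬r), 0
2. ¬(¬□¬q → □¬□¬q), 0
3. □¬r, 0
4. ¬□¬q, 0
5. ¬□¬□¬q, 0
6. ¬r, 0
7. q, 1
8. ¬r, 1
9. □¬q, 2
10. ¬r, 2
11. ¬q, 0
12. ¬q, 1
Accessibility: 0R0, 0R1, 0R2, 1R0, 1R1, 1R2, 2R0, 2R1, 2R2
Branch closes: q and ¬q both at 1.
Every branch closes (one shown): valid in S5.
S4-tableau for the negation ¬((¬□¬q → □¬□¬q) ∨ ¬□¬r):
1. ¬((¬□¬q → □¬□¬q) ∨ ¬□¬r), 0
2. ¬(¬□¬q → □¬□¬q), 0
3. □¬r, 0
4. ¬□¬q, 0
5. ¬□¬□¬q, 0
6. ¬r, 0
7. q, 1
8. ¬r, 1
9. □¬q, 2
10. ¬r, 2
11. ¬q, 2
Accessibility: 0R0, 0R1, 0R2, 1R1, 2R2
Complete open branch: countermodel on an S4-frame, so not valid in S4, nor in K, T (the same frame is also a K-frame and a T-frame).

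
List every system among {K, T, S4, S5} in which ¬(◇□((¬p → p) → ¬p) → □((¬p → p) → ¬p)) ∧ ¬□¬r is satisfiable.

K, T, S4

S5-tableau for the formula:
1. ¬(◇□((¬p → p) → ¬p) → □((¬p → p) → ¬p)) ∧ ¬□¬r, u
2. ¬(◇□((¬p → p) → ¬p) → □((¬p → p) → ¬p)), u   [∧-rule on 1]
3. ¬□¬r, u   [∧-rule on 1]
4. ◇□((¬p → p) → ¬p), u   [¬→-rule on 2]
5. ¬□((¬p → p) → ¬p), u   [¬→-rule on 2]
6. r, v   [¬□-rule on 3: fresh world v, uRv]
7. □((¬p → p) → ¬p), w   [◇-rule on 4: fresh world w, uRw]
8. (¬p → p) → ¬p, u   [□-rule on 7 via wRu]
9. (¬p → p) → ¬p, v   [□-rule on 7 via wRv]
10. (¬p → p) → ¬p, w   [□-rule on 7 via wRw]
11. ¬(¬p → p), u   [→-rule on 8 (branches; this branch)]
12. ¬p, u   [¬→-rule on 11]
13. ¬(¬p → p), v   [→-rule on 9 (branches; this branch)]
14. ¬p, v   [¬→-rule on 13]
15. ¬(¬p → p), w   [→-rule on 10 (branches; this branch)]
16. ¬p, w   [¬→-rule on 15]
17. ¬((¬p → p) → ¬p), x   [¬□-rule on 5: fresh world x, uRx]
18. ¬p → p, x   [¬→-rule on 17]
19. p, x   [¬→-rule on 17]
20. (¬p → p) → ¬p, x   [□-rule on 7 via wRx]
21. ¬(¬p → p), x   [→-rule on 20 (branches; this branch)]
22. ¬p, x   [¬→-rule on 21]
Accessibility: uRu, uRv, uRw, uRx, vRu, vRv, vRw, vRx, wRu, wRv, wRw, wRx, xRu, xRv, xRw, xRx
Branch closes: p and ¬p both at x.
Every branch closes (one shown): unsatisfiable in S5.
S4-tableau for the formula:
1. ¬(◇□((¬p → p) → ¬p) → □((¬p → p) → ¬p)) ∧ ¬□¬r, u
2. ¬(◇□((¬p → p) → ¬p) → □((¬p → p) → ¬p)), u   [∧-rule on 1]
3. ¬□¬r, u   [∧-rule on 1]
4. ◇□((¬p → p) → ¬p), u   [¬→-rule on 2]
5. ¬□((¬p → p) → ¬p), u   [¬→-rule on 2]
6. r, v   [¬□-rule on 3: fresh world v, uRv]
7. □((¬p → p) → ¬p), w   [◇-rule on 4: fresh world w, uRw]
8. (¬p → p) → ¬p, w   [□-rule on 7 via wRw]
9. ¬p, w   [→-rule on 8 (branches; this branch)]
10. ¬((¬p → p) → ¬p), x   [¬□-rule on 5: fresh world x, uRx]
11. ¬p → p, x   [¬→-rule on 10]
12. p, x   [¬→-rule on 10]
Accessibility: uRu, uRv, uRw, uRx, vRv, wRw, xRx
Complete open branch: satisfiable in S4, hence also in K, T (this S4-model is also a K-model and a T-model).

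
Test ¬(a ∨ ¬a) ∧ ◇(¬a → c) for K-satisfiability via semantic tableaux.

1. ¬(a ∨ ¬a) ∧ ◇(¬a → c), w0
2. ¬(a ∨ ¬a), w0   [∧-rule on 1]
3. ◇(¬a → c), w0   [∧-rule on 1]
4. ¬a, w0   [¬∨-rule on 2]
5. a, w0   [¬∨-rule on 2]
Branch closes: a and ¬a both at w0.
All branches of the tableau close; one closing branch shown above.

No, unsatisfiable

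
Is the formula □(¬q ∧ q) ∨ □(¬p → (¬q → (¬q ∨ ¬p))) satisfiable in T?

1. □(¬q ∧ q) ∨ □(¬p → (¬q → (¬q ∨ ¬p))), 0
2. □(¬p → (¬q → (¬q ∨ ¬p))), 0
3. ¬p → (¬q → (¬q ∨ ¬p)), 0
4. ¬q → (¬q ∨ ¬p), 0
5. ¬q ∨ ¬p, 0
6. ¬p, 0
Accessibility: 0R0

Yes, satisfiable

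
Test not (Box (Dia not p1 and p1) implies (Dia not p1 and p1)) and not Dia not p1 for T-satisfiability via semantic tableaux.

Unsatisfiable (every branch closes)

1. not (Box (Dia not p1 and p1) implies (Dia not p1 and p1)) and not Dia not p1, 0
2. not (Box (Dia not p1 and p1) implies (Dia not p1 and p1)), 0   [and-rule on 1]
3. not Dia not p1, 0   [and-rule on 1]
4. Box (Dia not p1 and p1), 0   [neg-implies-rule on 2]
5. not (Dia not p1 and p1), 0   [neg-implies-rule on 2]
6. p1, 0   [neg-Dia-rule on 3 via 0R0]
7. Dia not p1 and p1, 0   [Box-rule on 4 via 0R0]
8. Dia not p1, 0   [and-rule on 7]
9. not p1, 1   [Dia-rule on 8: fresh world 1, 0R1]
10. p1, 1   [neg-Dia-rule on 3 via 0R1]
Accessibility: 0R0, 0R1, 1R1
Branch closes: p1 and not p1 both at 1.
All branches of the tableau close; one closing branch shown above.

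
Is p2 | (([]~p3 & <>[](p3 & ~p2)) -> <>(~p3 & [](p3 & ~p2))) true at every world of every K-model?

Valid

Tableau for the negation ~(p2 | (([]~p3 & <>[](p3 & ~p2)) -> <>(~p3 & [](p3 & ~p2)))):
1. ~(p2 | (([]~p3 & <>[](p3 & ~p2)) -> <>(~p3 & [](p3 & ~p2)))), u
2. ~p2, u   [~|-rule on 1]
3. ~(([]~p3 & <>[](p3 & ~p2)) -> <>(~p3 & [](p3 & ~p2))), u   [~|-rule on 1]
4. []~p3 & <>[](p3 & ~p2), u   [~->-rule on 3]
5. ~<>(~p3 & [](p3 & ~p2)), u   [~->-rule on 3]
6. []~p3, u   [&-rule on 4]
7. <>[](p3 & ~p2), u   [&-rule on 4]
8. [](p3 & ~p2), v   [<>-rule on 7: fresh world v, uRv]
9. ~(~p3 & [](p3 & ~p2)), v   [~<>-rule on 5 via uRv]
10. ~p3, v   [[]-rule on 6 via uRv]
11. ~[](p3 & ~p2), v   [~&-rule on 9 (branches; this branch)]
12. ~(p3 & ~p2), w   [~[]-rule on 11: fresh world w, vRw]
13. p3 & ~p2, w   [[]-rule on 8 via vRw]
14. p3, w   [&-rule on 13]
15. ~p2, w   [&-rule on 13]
16. p2, w   [~&-rule on 12 (branches; this branch)]
Accessibility: uRv, vRw
Branch closes: p2 and ~p2 both at w.
Every branch of the negation's tableau closes; the branch above is one of them.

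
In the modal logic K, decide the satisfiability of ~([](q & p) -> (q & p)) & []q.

1. ~([](q & p) -> (q & p)) & []q, 0
2. ~([](q & p) -> (q & p)), 0
3. []q, 0
4. [](q & p), 0
5. ~(q & p), 0
6. ~p, 0

Yes, satisfiable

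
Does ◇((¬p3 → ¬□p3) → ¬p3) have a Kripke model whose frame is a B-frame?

Satisfiable (open branch found)

1. ◇((¬p3 → ¬□p3) → ¬p3), 0
2. (¬p3 → ¬□p3) → ¬p3, 1
3. ¬p3, 1
Accessibility: 0R0, 0R1, 1R0, 1R1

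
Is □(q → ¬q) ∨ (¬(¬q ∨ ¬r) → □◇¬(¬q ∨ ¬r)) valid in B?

Tableau for the negation ¬(□(q → ¬q) ∨ (¬(¬q ∨ ¬r) → □◇¬(¬q ∨ ¬r))):
1. ¬(□(q → ¬q) ∨ (¬(¬q ∨ ¬r) → □◇¬(¬q ∨ ¬r))), u
2. ¬□(q → ¬q), u
3. ¬(¬(¬q ∨ ¬r) → □◇¬(¬q ∨ ¬r)), u
4. ¬(¬q ∨ ¬r), u
5. ¬□◇¬(¬q ∨ ¬r), u
6. q, u
7. r, u
8. ¬(q → ¬q), v
9. q, v
10. ¬◇¬(¬q ∨ ¬r), w
11. ¬q ∨ ¬r, u
12. ¬q ∨ ¬r, w
13. ¬r, u
Accessibility: uRu, uRv, uRw, vRu, vRv, wRu, wRw
Branch closes: r and ¬r both at u.
All branches of the negation close; one closing branch shown above.

Yes, valid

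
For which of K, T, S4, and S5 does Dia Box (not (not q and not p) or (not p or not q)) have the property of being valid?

T-tableau for the negation not Dia Box (not (not q and not p) or (not p or not q)):
1. not Dia Box (not (not q and not p) or (not p or not q)), 0
2. not Box (not (not q and not p) or (not p or not q)), 0
3. not (not (not q and not p) or (not p or not q)), 1
4. not q and not p, 1
5. not (not p or not q), 1
6. not q, 1
7. not p, 1
8. p, 1
9. q, 1
Accessibility: 0R0, 0R1, 1R1
Branch closes: p and not p both at 1.
Every branch closes (one shown): valid in T, hence also in S4, S5 (every theorem of T is a theorem of S4 and S5).
K-tableau for the negation not Dia Box (not (not q and not p) or (not p or not q)):
1. not Dia Box (not (not q and not p) or (not p or not q)), 0
Complete open branch: countermodel on a K-frame, so not valid in K.

T, S4, S5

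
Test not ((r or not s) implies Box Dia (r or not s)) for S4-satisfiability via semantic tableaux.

Satisfiable (open branch found)

1. not ((r or not s) implies Box Dia (r or not s)), u
2. r or not s, u
3. not Box Dia (r or not s), u
4. not s, u
5. not Dia (r or not s), v
6. not (r or not s), v
7. not r, v
8. s, v
Accessibility: uRu, uRv, vRv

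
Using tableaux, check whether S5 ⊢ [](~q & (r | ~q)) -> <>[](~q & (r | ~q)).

Tableau for the negation ~([](~q & (r | ~q)) -> <>[](~q & (r | ~q))):
1. ~([](~q & (r | ~q)) -> <>[](~q & (r | ~q))), 0
2. [](~q & (r | ~q)), 0   [~->-rule on 1]
3. ~<>[](~q & (r | ~q)), 0   [~->-rule on 1]
4. ~q & (r | ~q), 0   [[]-rule on 2 via 0R0]
5. ~q, 0   [&-rule on 4]
6. r | ~q, 0   [&-rule on 4]
7. ~[](~q & (r | ~q)), 0   [~<>-rule on 3 via 0R0]
8. ~(~q & (r | ~q)), 1   [~[]-rule on 7: fresh world 1, 0R1]
9. ~q & (r | ~q), 1   [[]-rule on 2 via 0R1]
10. ~q, 1   [&-rule on 9]
11. r | ~q, 1   [&-rule on 9]
12. ~[](~q & (r | ~q)), 1   [~<>-rule on 3 via 0R1]
13. ~(r | ~q), 1   [~&-rule on 8 (branches; this branch)]
14. ~r, 1   [~|-rule on 13]
15. q, 1   [~|-rule on 13]
Accessibility: 0R0, 0R1, 1R0, 1R1
Branch closes: q and ~q both at 1.
All branches of the negation close; one closing branch shown above.

Valid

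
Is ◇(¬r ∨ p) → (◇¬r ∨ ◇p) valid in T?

Valid in T

Tableau for the negation ¬(◇(¬r ∨ p) → (◇¬r ∨ ◇p)):
1. ¬(◇(¬r ∨ p) → (◇¬r ∨ ◇p)), u
2. ◇(¬r ∨ p), u
3. ¬(◇¬r ∨ ◇p), u
4. ¬◇¬r, u
5. ¬◇p, u
6. r, u
7. ¬p, u
8. ¬r ∨ p, v
9. r, v
10. ¬p, v
11. p, v
Accessibility: uRu, uRv, vRv
Branch closes: p and ¬p both at v.
All branches of the negation close; one closing branch shown above.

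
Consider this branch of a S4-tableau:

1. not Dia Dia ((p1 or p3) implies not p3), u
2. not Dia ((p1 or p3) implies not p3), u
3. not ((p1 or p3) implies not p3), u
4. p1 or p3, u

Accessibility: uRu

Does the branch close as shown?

No world carries both an atom and its negation.

Not closed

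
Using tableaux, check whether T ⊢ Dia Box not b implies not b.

Tableau for the negation not (Dia Box not b implies not b):
1. not (Dia Box not b implies not b), w0
2. Dia Box not b, w0
3. b, w0
4. Box not b, w1
5. not b, w1
Accessibility: w0Rw0, w0Rw1, w1Rw1
The negation has an open branch (countermodel exists).

Invalid (countermodel exists)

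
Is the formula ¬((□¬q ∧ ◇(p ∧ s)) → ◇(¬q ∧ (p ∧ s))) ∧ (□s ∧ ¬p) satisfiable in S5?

1. ¬((□¬q ∧ ◇(p ∧ s)) → ◇(¬q ∧ (p ∧ s))) ∧ (□s ∧ ¬p), u
2. ¬((□¬q ∧ ◇(p ∧ s)) → ◇(¬q ∧ (p ∧ s))), u
3. □s ∧ ¬p, u
4. □¬q ∧ ◇(p ∧ s), u
5. ¬◇(¬q ∧ (p ∧ s)), u
6. □s, u
7. ¬p, u
8. □¬q, u
9. ◇(p ∧ s), u
10. ¬(¬q ∧ (p ∧ s)), u
11. s, u
12. ¬q, u
13. ¬(p ∧ s), u
14. p ∧ s, v
15. p, v
16. s, v
17. ¬(¬q ∧ (p ∧ s)), v
18. ¬q, v
19. ¬(p ∧ s), v
20. ¬s, v
Accessibility: uRu, uRv, vRu, vRv
Branch closes: s and ¬s both at v.
All branches of the tableau close; one closing branch shown above.

Unsatisfiable (every branch closes)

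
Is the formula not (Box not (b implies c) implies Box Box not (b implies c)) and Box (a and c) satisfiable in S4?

1. not (Box not (b implies c) implies Box Box not (b implies c)) and Box (a and c), 0
2. not (Box not (b implies c) implies Box Box not (b implies c)), 0
3. Box (a and c), 0
4. Box not (b implies c), 0
5. not Box Box not (b implies c), 0
6. a and c, 0
7. a, 0
8. c, 0
9. not (b implies c), 0
10. b, 0
11. not c, 0
Accessibility: 0R0
Branch closes: c and not c both at 0.
(One branch shown.) All branches close.

Unsatisfiable (every branch closes)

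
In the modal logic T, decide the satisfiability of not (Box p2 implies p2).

No, unsatisfiable

1. not (Box p2 implies p2), 0
2. Box p2, 0
3. not p2, 0
4. p2, 0
Accessibility: 0R0
Branch closes: p2 and not p2 both at 0.
Every branch closes; the branch above is one of them.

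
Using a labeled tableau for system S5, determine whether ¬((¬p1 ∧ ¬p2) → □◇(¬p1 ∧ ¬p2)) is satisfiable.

Unsatisfiable

1. ¬((¬p1 ∧ ¬p2) → □◇(¬p1 ∧ ¬p2)), w0
2. ¬p1 ∧ ¬p2, w0   [¬→-rule on 1]
3. ¬□◇(¬p1 ∧ ¬p2), w0   [¬→-rule on 1]
4. ¬p1, w0   [∧-rule on 2]
5. ¬p2, w0   [∧-rule on 2]
6. ¬◇(¬p1 ∧ ¬p2), w1   [¬□-rule on 3: fresh world w1, w0Rw1]
7. ¬(¬p1 ∧ ¬p2), w0   [¬◇-rule on 6 via w1Rw0]
8. ¬(¬p1 ∧ ¬p2), w1   [¬◇-rule on 6 via w1Rw1]
9. p2, w0   [¬∧-rule on 7 (branches; this branch)]
Accessibility: w0Rw0, w0Rw1, w1Rw0, w1Rw1
Branch closes: p2 and ¬p2 both at w0.
(One branch shown.) All branches close.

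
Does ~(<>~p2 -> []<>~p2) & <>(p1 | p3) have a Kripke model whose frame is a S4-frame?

Yes, satisfiable

1. ~(<>~p2 -> []<>~p2) & <>(p1 | p3), 0
2. ~(<>~p2 -> []<>~p2), 0   [&-rule on 1]
3. <>(p1 | p3), 0   [&-rule on 1]
4. <>~p2, 0   [~->-rule on 2]
5. ~[]<>~p2, 0   [~->-rule on 2]
6. p1 | p3, 1   [<>-rule on 3: fresh world 1, 0R1]
7. p3, 1   [|-rule on 6 (branches; this branch)]
8. ~p2, 2   [<>-rule on 4: fresh world 2, 0R2]
9. ~<>~p2, 3   [~[]-rule on 5: fresh world 3, 0R3]
10. p2, 3   [~<>-rule on 9 via 3R3]
Accessibility: 0R0, 0R1, 0R2, 0R3, 1R1, 2R2, 3R3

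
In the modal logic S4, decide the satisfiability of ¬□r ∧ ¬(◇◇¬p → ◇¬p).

1. ¬□r ∧ ¬(◇◇¬p → ◇¬p), u
2. ¬□r, u
3. ¬(◇◇¬p → ◇¬p), u
4. ◇◇¬p, u
5. ¬◇¬p, u
6. p, u
7. ¬r, v
8. p, v
9. ◇¬p, w
10. p, w
11. ¬p, x
12. p, x
Accessibility: uRu, uRv, uRw, uRx, vRv, wRw, wRx, xRx
Branch closes: p and ¬p both at x.
Every branch closes; the branch above is one of them.

Unsatisfiable (every branch closes)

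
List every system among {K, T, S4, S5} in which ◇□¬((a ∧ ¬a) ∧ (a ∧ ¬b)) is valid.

T-tableau for the negation ¬◇□¬((a ∧ ¬a) ∧ (a ∧ ¬b)):
1. ¬◇□¬((a ∧ ¬a) ∧ (a ∧ ¬b)), 0
2. ¬□¬((a ∧ ¬a) ∧ (a ∧ ¬b)), 0
3. (a ∧ ¬a) ∧ (a ∧ ¬b), 1
4. a ∧ ¬a, 1
5. a ∧ ¬b, 1
6. a, 1
7. ¬a, 1
Accessibility: 0R0, 0R1, 1R1
Branch closes: a and ¬a both at 1.
Every branch closes (one shown): valid in T, hence also in S4, S5 (every theorem of T is a theorem of S4 and S5).
K-tableau for the negation ¬◇□¬((a ∧ ¬a) ∧ (a ∧ ¬b)):
1. ¬◇□¬((a ∧ ¬a) ∧ (a ∧ ¬b)), 0
Complete open branch: countermodel on a K-frame, so not valid in K.

T, S4, S5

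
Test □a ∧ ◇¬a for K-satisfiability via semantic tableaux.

Unsatisfiable

1. □a ∧ ◇¬a, 0
2. □a, 0
3. ◇¬a, 0
4. ¬a, 1
5. a, 1
Accessibility: 0R1
Branch closes: a and ¬a both at 1.
Every branch closes; the branch above is one of them.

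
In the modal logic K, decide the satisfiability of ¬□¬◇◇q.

Yes, satisfiable

1. ¬□¬◇◇q, w0
2. ◇◇q, w1
3. ◇q, w2
4. q, w3
Accessibility: w0Rw1, w1Rw2, w2Rw3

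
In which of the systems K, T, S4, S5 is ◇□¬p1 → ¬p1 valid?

S4-tableau for the negation ¬(◇□¬p1 → ¬p1):
1. ¬(◇□¬p1 → ¬p1), 0
2. ◇□¬p1, 0   [¬→-rule on 1]
3. p1, 0   [¬→-rule on 1]
4. □¬p1, 1   [◇-rule on 2: fresh world 1, 0R1]
5. ¬p1, 1   [□-rule on 4 via 1R1]
Accessibility: 0R0, 0R1, 1R1
Complete open branch: countermodel on an S4-frame, so not valid in S4, nor in K, T (the same frame is also a K-frame and a T-frame).
S5-tableau for the negation ¬(◇□¬p1 → ¬p1):
1. ¬(◇□¬p1 → ¬p1), 0
2. ◇□¬p1, 0   [¬→-rule on 1]
3. p1, 0   [¬→-rule on 1]
4. □¬p1, 1   [◇-rule on 2: fresh world 1, 0R1]
5. ¬p1, 0   [□-rule on 4 via 1R0]
Accessibility: 0R0, 0R1, 1R0, 1R1
Branch closes: p1 and ¬p1 both at 0.
Every branch closes (one shown): valid in S5.

S5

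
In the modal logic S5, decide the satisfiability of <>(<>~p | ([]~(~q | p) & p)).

1. <>(<>~p | ([]~(~q | p) & p)), 0
2. <>~p | ([]~(~q | p) & p), 1
3. <>~p, 1
4. ~p, 2
Accessibility: 0R0, 0R1, 0R2, 1R0, 1R1, 1R2, 2R0, 2R1, 2R2

Satisfiable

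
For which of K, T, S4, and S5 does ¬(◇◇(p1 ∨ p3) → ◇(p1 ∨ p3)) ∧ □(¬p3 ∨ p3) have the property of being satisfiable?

K, T

S4-tableau for the formula:
1. ¬(◇◇(p1 ∨ p3) → ◇(p1 ∨ p3)) ∧ □(¬p3 ∨ p3), u
2. ¬(◇◇(p1 ∨ p3) → ◇(p1 ∨ p3)), u   [∧-rule on 1]
3. □(¬p3 ∨ p3), u   [∧-rule on 1]
4. ◇◇(p1 ∨ p3), u   [¬→-rule on 2]
5. ¬◇(p1 ∨ p3), u   [¬→-rule on 2]
6. ¬p3 ∨ p3, u   [□-rule on 3 via uRu]
7. ¬(p1 ∨ p3), u   [¬◇-rule on 5 via uRu]
8. ¬p1, u   [¬∨-rule on 7]
9. ¬p3, u   [¬∨-rule on 7]
10. ◇(p1 ∨ p3), v   [◇-rule on 4: fresh world v, uRv]
11. ¬p3 ∨ p3, v   [□-rule on 3 via uRv]
12. ¬(p1 ∨ p3), v   [¬◇-rule on 5 via uRv]
13. ¬p1, v   [¬∨-rule on 12]
14. ¬p3, v   [¬∨-rule on 12]
15. p1 ∨ p3, w   [◇-rule on 10: fresh world w, vRw]
16. ¬p3 ∨ p3, w   [□-rule on 3 via uRw]
17. ¬(p1 ∨ p3), w   [¬◇-rule on 5 via uRw]
18. ¬p1, w   [¬∨-rule on 17]
19. ¬p3, w   [¬∨-rule on 17]
20. p3, w   [∨-rule on 15 (branches; this branch)]
Accessibility: uRu, uRv, uRw, vRv, vRw, wRw
Branch closes: p3 and ¬p3 both at w.
Every branch closes (one shown): unsatisfiable in S4, hence also in S5 (every S5-frame is an S4-frame).
T-tableau for the formula:
1. ¬(◇◇(p1 ∨ p3) → ◇(p1 ∨ p3)) ∧ □(¬p3 ∨ p3), u
2. ¬(◇◇(p1 ∨ p3) → ◇(p1 ∨ p3)), u   [∧-rule on 1]
3. □(¬p3 ∨ p3), u   [∧-rule on 1]
4. ◇◇(p1 ∨ p3), u   [¬→-rule on 2]
5. ¬◇(p1 ∨ p3), u   [¬→-rule on 2]
6. ¬p3 ∨ p3, u   [□-rule on 3 via uRu]
7. ¬(p1 ∨ p3), u   [¬◇-rule on 5 via uRu]
8. ¬p1, u   [¬∨-rule on 7]
9. ¬p3, u   [¬∨-rule on 7]
10. ◇(p1 ∨ p3), v   [◇-rule on 4: fresh world v, uRv]
11. ¬p3 ∨ p3, v   [□-rule on 3 via uRv]
12. ¬(p1 ∨ p3), v   [¬◇-rule on 5 via uRv]
13. ¬p1, v   [¬∨-rule on 12]
14. ¬p3, v   [¬∨-rule on 12]
15. p1 ∨ p3, w   [◇-rule on 10: fresh world w, vRw]
16. p3, w   [∨-rule on 15 (branches; this branch)]
Accessibility: uRu, uRv, vRv, vRw, wRw
Complete open branch: satisfiable in T, hence also in K (this T-model is also a K-model).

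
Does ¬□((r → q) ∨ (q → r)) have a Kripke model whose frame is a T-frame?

1. ¬□((r → q) ∨ (q → r)), w0
2. ¬((r → q) ∨ (q → r)), w1   [¬□-rule on 1: fresh world w1, w0Rw1]
3. ¬(r → q), w1   [¬∨-rule on 2]
4. ¬(q → r), w1   [¬∨-rule on 2]
5. r, w1   [¬→-rule on 3]
6. ¬q, w1   [¬→-rule on 3]
7. q, w1   [¬→-rule on 4]
8. ¬r, w1   [¬→-rule on 4]
Accessibility: w0Rw0, w0Rw1, w1Rw1
Branch closes: q and ¬q both at w1.
(One branch shown.) All branches close.

Unsatisfiable (every branch closes)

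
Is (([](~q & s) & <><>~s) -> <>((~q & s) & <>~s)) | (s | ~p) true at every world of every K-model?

Valid in K

Tableau for the negation ~((([](~q & s) & <><>~s) -> <>((~q & s) & <>~s)) | (s | ~p)):
1. ~((([](~q & s) & <><>~s) -> <>((~q & s) & <>~s)) | (s | ~p)), u
2. ~(([](~q & s) & <><>~s) -> <>((~q & s) & <>~s)), u   [~|-rule on 1]
3. ~(s | ~p), u   [~|-rule on 1]
4. [](~q & s) & <><>~s, u   [~->-rule on 2]
5. ~<>((~q & s) & <>~s), u   [~->-rule on 2]
6. ~s, u   [~|-rule on 3]
7. p, u   [~|-rule on 3]
8. [](~q & s), u   [&-rule on 4]
9. <><>~s, u   [&-rule on 4]
10. <>~s, v   [<>-rule on 9: fresh world v, uRv]
11. ~((~q & s) & <>~s), v   [~<>-rule on 5 via uRv]
12. ~q & s, v   [[]-rule on 8 via uRv]
13. ~q, v   [&-rule on 12]
14. s, v   [&-rule on 12]
15. ~<>~s, v   [~&-rule on 11 (branches; this branch)]
16. ~s, w   [<>-rule on 10: fresh world w, vRw]
17. s, w   [~<>-rule on 15 via vRw]
Accessibility: uRv, vRw
Branch closes: s and ~s both at w.
Every branch of the negation's tableau closes; the branch above is one of them.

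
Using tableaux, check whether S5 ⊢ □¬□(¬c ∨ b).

Tableau for the negation ¬□¬□(¬c ∨ b):
1. ¬□¬□(¬c ∨ b), 0
2. □(¬c ∨ b), 1   [¬□-rule on 1: fresh world 1, 0R1]
3. ¬c ∨ b, 0   [□-rule on 2 via 1R0]
4. ¬c ∨ b, 1   [□-rule on 2 via 1R1]
5. b, 0   [∨-rule on 3 (branches; this branch)]
6. b, 1   [∨-rule on 4 (branches; this branch)]
Accessibility: 0R0, 0R1, 1R0, 1R1
The negation has an open branch (countermodel exists).

Invalid (countermodel exists)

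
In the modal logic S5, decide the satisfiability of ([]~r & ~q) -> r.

1. ([]~r & ~q) -> r, w0
2. r, w0   [->-rule on 1 (branches; this branch)]
Accessibility: w0Rw0

Satisfiable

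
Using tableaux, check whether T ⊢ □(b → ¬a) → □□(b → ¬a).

Invalid (countermodel exists)

Tableau for the negation ¬(□(b → ¬a) → □□(b → ¬a)):
1. ¬(□(b → ¬a) → □□(b → ¬a)), u
2. □(b → ¬a), u
3. ¬□□(b → ¬a), u
4. b → ¬a, u
5. ¬a, u
6. ¬□(b → ¬a), v
7. b → ¬a, v
8. ¬a, v
9. ¬(b → ¬a), w
10. b, w
11. a, w
Accessibility: uRu, uRv, vRv, vRw, wRw
The negation has an open branch (countermodel exists).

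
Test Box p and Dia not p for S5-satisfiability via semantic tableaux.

No, unsatisfiable

1. Box p and Dia not p, u
2. Box p, u
3. Dia not p, u
4. p, u
5. not p, v
6. p, v
Accessibility: uRu, uRv, vRu, vRv
Branch closes: p and not p both at v.
All branches of the tableau close; one closing branch shown above.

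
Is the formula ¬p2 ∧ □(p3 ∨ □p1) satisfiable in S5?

1. ¬p2 ∧ □(p3 ∨ □p1), w0
2. ¬p2, w0
3. □(p3 ∨ □p1), w0
4. p3 ∨ □p1, w0
5. □p1, w0
6. p1, w0
Accessibility: w0Rw0

Satisfiable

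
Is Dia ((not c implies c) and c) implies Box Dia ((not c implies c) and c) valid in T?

No, not valid

Tableau for the negation not (Dia ((not c implies c) and c) implies Box Dia ((not c implies c) and c)):
1. not (Dia ((not c implies c) and c) implies Box Dia ((not c implies c) and c)), u
2. Dia ((not c implies c) and c), u   [neg-implies-rule on 1]
3. not Box Dia ((not c implies c) and c), u   [neg-implies-rule on 1]
4. (not c implies c) and c, v   [Dia-rule on 2: fresh world v, uRv]
5. not c implies c, v   [and-rule on 4]
6. c, v   [and-rule on 4]
7. not Dia ((not c implies c) and c), w   [neg-Box-rule on 3: fresh world w, uRw]
8. not ((not c implies c) and c), w   [neg-Dia-rule on 7 via wRw]
9. not c, w   [neg-and-rule on 8 (branches; this branch)]
Accessibility: uRu, uRv, uRw, vRv, wRw
The negation has an open branch (countermodel exists).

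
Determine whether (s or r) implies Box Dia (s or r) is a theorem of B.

Yes, valid

Tableau for the negation not ((s or r) implies Box Dia (s or r)):
1. not ((s or r) implies Box Dia (s or r)), 0
2. s or r, 0   [neg-implies-rule on 1]
3. not Box Dia (s or r), 0   [neg-implies-rule on 1]
4. r, 0   [or-rule on 2 (branches; this branch)]
5. not Dia (s or r), 1   [neg-Box-rule on 3: fresh world 1, 0R1]
6. not (s or r), 0   [neg-Dia-rule on 5 via 1R0]
7. not s, 0   [neg-or-rule on 6]
8. not r, 0   [neg-or-rule on 6]
Accessibility: 0R0, 0R1, 1R0, 1R1
Branch closes: r and not r both at 0.
Every branch of the negation's tableau closes; the branch above is one of them.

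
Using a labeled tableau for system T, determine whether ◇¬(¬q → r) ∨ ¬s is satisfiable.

1. ◇¬(¬q → r) ∨ ¬s, w0
2. ¬s, w0
Accessibility: w0Rw0

Satisfiable (open branch found)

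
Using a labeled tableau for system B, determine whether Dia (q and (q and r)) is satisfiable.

1. Dia (q and (q and r)), 0
2. q and (q and r), 1   [Dia-rule on 1: fresh world 1, 0R1]
3. q, 1   [and-rule on 2]
4. q and r, 1   [and-rule on 2]
5. r, 1   [and-rule on 4]
Accessibility: 0R0, 0R1, 1R0, 1R1

Yes, satisfiable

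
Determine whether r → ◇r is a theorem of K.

Tableau for the negation ¬(r → ◇r):
1. ¬(r → ◇r), 0
2. r, 0
3. ¬◇r, 0
The negation has an open branch (countermodel exists).

Not valid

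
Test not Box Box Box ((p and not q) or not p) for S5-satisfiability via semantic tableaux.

1. not Box Box Box ((p and not q) or not p), u
2. not Box Box ((p and not q) or not p), v   [neg-Box-rule on 1: fresh world v, uRv]
3. not Box ((p and not q) or not p), w   [neg-Box-rule on 2: fresh world w, vRw]
4. not ((p and not q) or not p), x   [neg-Box-rule on 3: fresh world x, wRx]
5. not (p and not q), x   [neg-or-rule on 4]
6. p, x   [neg-or-rule on 4]
7. q, x   [neg-and-rule on 5 (branches; this branch)]
Accessibility: uRu, uRv, uRw, uRx, vRu, vRv, vRw, vRx, wRu, wRv, wRw, wRx, xRu, xRv, xRw, xRx

Satisfiable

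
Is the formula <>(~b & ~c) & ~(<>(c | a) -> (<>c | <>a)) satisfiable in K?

1. <>(~b & ~c) & ~(<>(c | a) -> (<>c | <>a)), 0
2. <>(~b & ~c), 0
3. ~(<>(c | a) -> (<>c | <>a)), 0
4. <>(c | a), 0
5. ~(<>c | <>a), 0
6. ~<>c, 0
7. ~<>a, 0
8. ~b & ~c, 1
9. ~b, 1
10. ~c, 1
11. ~a, 1
12. c | a, 2
13. ~c, 2
14. ~a, 2
15. a, 2
Accessibility: 0R1, 0R2
Branch closes: a and ~a both at 2.
(One branch shown.) All branches close.

No, unsatisfiable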